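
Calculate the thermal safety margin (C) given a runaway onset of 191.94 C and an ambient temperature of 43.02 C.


Safety margin = 191.94 C - 43.02 C = 148.92 C

148.92 C


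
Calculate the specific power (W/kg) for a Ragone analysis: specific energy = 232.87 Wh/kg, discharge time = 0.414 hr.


Specific power = 232.87 Wh/kg / 0.414 hr = 562.5 W/kg

562.5 W/kg


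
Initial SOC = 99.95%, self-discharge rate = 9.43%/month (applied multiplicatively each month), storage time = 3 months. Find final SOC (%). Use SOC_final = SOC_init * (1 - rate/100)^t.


Monthly retention factor = 1 - 9.43/100 = 0.9057
Over 3 months: factor^3 = 0.74294
SOC_final = 99.95 * 0.74294 = 74.26%

74.26%


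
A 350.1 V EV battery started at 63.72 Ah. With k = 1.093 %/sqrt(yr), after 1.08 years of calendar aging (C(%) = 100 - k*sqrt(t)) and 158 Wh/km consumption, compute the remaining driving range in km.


Step 1: capacity retention = 100 - 1.093 * sqrt(1.08) = 100 - 1.093 * 1.0392 = 98.864%
Step 2: C_now = 63.72 * 98.864/100 = 62.996 Ah
Step 3: E_pack = V * C_now = 350.1 * 62.996 = 22055 Wh
Step 4: range = E_pack / consumption = 22055 / 158 = 139.6 km

139.6 km


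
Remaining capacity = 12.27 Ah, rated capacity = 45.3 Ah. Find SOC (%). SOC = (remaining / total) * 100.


SOC = (remaining / total) * 100 = (12.27 / 45.3) * 100 = 27.09%

27.09%


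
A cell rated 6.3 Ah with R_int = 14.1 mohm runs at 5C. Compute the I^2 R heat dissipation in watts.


Convert: R = 14.1 mohm = 0.0141 ohm
Step 1: I = C_rate * capacity = 5 * 6.3 = 31.5 A
Step 2: Q = I^2 * R = 31.5^2 * 0.0141 = 992.25 * 0.0141 = 13.99 W

13.99 W


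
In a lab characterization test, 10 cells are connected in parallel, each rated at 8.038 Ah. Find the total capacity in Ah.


C_total = 10 * 8.038 = 80.38 Ah

80.38 Ah


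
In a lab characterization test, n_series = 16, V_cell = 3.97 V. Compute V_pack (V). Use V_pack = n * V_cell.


V_pack = n * V_cell = 16 * 3.97 = 63.52 V

63.52 V


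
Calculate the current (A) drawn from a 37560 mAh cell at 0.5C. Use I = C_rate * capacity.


Convert: capacity = 37560 mAh = 37.56 Ah
At 0.5C: I = 0.5 * 37.56 Ah = 18.78 A

18.78 A


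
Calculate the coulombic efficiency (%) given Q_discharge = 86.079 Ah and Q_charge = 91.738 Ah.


eta_c = Q_dis / Q_chg * 100 = 86.079 / 91.738 * 100 = 93.83%

93.83%


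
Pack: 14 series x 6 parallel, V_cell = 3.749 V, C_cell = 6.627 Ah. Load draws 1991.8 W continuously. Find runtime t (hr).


Step 1: E_pack = Ns * V_cell * Np * C_cell = 14 * 3.749 * 6 * 6.627 = 2086.9 Wh
Step 2: t = E_pack / P = 2086.9 / 1991.8 = 1.048 hr

1.048 hr


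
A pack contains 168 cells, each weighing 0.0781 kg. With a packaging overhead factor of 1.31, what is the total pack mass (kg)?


Cell mass sum = 168 * 0.0781 = 13.121 kg
With overhead 1.31: m_pack = 13.121 * 1.31 = 17.19 kg

17.19 kg


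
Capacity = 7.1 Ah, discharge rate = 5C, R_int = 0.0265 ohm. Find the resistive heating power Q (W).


Step 1: I = C_rate * capacity = 5 * 7.1 = 35.5 A
Step 2: Q = I^2 * R = 35.5^2 * 0.0265 = 1260.3 * 0.0265 = 33.40 W

33.40 W


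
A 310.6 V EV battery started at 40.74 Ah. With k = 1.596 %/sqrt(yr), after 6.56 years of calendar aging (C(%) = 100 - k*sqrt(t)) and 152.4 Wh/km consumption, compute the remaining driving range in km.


Step 1: capacity retention = 100 - 1.596 * sqrt(6.56) = 100 - 1.596 * 2.5612 = 95.912%
Step 2: C_now = 40.74 * 95.912/100 = 39.075 Ah
Step 3: E_pack = V * C_now = 310.6 * 39.075 = 12137 Wh
Step 4: range = E_pack / consumption = 12137 / 152.4 = 79.64 km

79.64 km


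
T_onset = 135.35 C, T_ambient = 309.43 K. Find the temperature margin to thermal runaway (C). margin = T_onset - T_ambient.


Convert: T_ambient = 309.43 K = 36.28 C
margin = 135.35 - 36.28 = 99.07 C

99.07 C


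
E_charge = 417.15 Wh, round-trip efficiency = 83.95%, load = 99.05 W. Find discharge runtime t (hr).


Step 1: E_discharge = eta/100 * E_charge = 83.95/100 * 417.15 = 350.2 Wh
Step 2: t = E_discharge / P = 350.2 / 99.05 = 3.536 hr

3.536 hr


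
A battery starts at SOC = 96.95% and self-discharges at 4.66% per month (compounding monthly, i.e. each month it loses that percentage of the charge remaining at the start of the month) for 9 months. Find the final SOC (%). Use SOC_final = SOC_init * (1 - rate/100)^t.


Monthly retention factor = 1 - 4.66/100 = 0.9534
Over 9 months: factor^9 = 0.65084
SOC_final = 96.95 * 0.65084 = 63.10%

63.10%


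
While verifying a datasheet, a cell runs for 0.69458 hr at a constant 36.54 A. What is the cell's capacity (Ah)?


C = I * t = 36.54 * 0.69458 = 25.38 Ah

25.38 Ah


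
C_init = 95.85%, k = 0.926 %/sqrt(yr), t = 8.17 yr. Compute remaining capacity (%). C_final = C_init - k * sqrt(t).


sqrt(t) = sqrt(8.17) = 2.8583
C_final = 95.85 - 0.926 * 2.8583 = 93.20%

93.20%


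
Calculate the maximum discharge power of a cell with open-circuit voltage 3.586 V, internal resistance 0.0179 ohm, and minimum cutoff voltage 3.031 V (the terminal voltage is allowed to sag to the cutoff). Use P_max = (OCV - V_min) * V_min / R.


dV = OCV - V_min = 0.555 V (so I_max = dV / R)
P_max = dV * V_min / R = 0.555 * 3.031 / 0.0179 = 93.98 W

93.98 W


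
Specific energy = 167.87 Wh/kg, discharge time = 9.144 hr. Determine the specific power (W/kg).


P_specific = E / t = 167.87 / 9.144 = 18.36 W/kg

18.36 W/kg


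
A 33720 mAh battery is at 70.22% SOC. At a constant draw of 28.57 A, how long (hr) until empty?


Convert: C_total = 33720 mAh = 33.72 Ah
Step 1: remaining = SOC/100 * C_total = 70.22/100 * 33.72 = 23.678 Ah
Step 2: t = remaining / I = 23.678 / 28.57 = 0.8288 hr

0.8288 hr


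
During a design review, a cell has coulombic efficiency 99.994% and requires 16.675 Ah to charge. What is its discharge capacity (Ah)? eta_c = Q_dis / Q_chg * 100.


Q_dis = eta/100 * Q_chg = 99.994/100 * 16.675 = 16.67 Ah

16.67 Ah


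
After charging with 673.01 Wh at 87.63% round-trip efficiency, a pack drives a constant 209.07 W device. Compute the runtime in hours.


Step 1: E_discharge = eta/100 * E_charge = 87.63/100 * 673.01 = 589.76 Wh
Step 2: t = E_discharge / P = 589.76 / 209.07 = 2.821 hr

2.821 hr


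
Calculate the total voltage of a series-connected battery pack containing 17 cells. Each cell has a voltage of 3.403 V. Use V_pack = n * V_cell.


With 17 cells in series at 3.403 V each, V_pack = 57.851 V

57.851 V


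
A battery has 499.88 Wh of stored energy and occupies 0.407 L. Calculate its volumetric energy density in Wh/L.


ED = E / V = 499.88 / 0.407 = 1228 Wh/L

1228 Wh/L


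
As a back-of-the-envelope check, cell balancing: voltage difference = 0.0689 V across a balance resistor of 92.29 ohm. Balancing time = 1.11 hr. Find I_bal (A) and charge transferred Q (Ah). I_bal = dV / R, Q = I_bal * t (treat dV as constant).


First, Ohm's law: I_bal = 0.0689 V / 92.29 ohm = 7.4656e-04 A
Then Q = I * t = 7.4656e-04 A * 1.11 hr = 8.287e-04 Ah

I=7.4656e-04 A, Q=8.287e-04 Ah


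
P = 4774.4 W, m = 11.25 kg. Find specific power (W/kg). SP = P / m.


Specific power = 4774.4 W / 11.25 kg = 424.4 W/kg

424.4 W/kg


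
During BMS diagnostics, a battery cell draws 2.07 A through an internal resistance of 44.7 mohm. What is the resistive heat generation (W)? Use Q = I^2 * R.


Convert: R = 44.7 mohm = 0.0447 ohm
Q = I^2 * R = 2.07^2 * 0.0447 = 0.1915 W

0.1915 W


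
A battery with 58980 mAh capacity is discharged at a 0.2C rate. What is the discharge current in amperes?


Convert: capacity = 58980 mAh = 58.98 Ah
I = C_rate * capacity = 0.2 * 58.98 = 11.796 A

11.796 A


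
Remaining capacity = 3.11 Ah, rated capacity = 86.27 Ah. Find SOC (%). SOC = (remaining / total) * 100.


SOC = (remaining / total) * 100 = (3.11 / 86.27) * 100 = 3.605%

3.605%


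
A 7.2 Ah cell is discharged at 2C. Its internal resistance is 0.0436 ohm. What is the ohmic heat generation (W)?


Step 1: I = C_rate * capacity = 2 * 7.2 = 14.4 A
Step 2: Q = I^2 * R = 14.4^2 * 0.0436 = 207.36 * 0.0436 = 9.041 W

9.041 W


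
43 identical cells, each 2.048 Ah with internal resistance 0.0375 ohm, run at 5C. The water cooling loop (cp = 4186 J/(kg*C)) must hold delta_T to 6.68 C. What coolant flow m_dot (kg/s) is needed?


Step 1: I = 5 * 2.048 = 10.24 A
Step 2: Q_cell = I^2 * R = 10.24^2 * 0.0375 = 3.9322 W
Step 3: Q_total = 43 * 3.9322 = 169.08 W
Step 4: m_dot = Q_total / (cp * dT) = 169.08 / (4186 * 6.68) = 0.006047 kg/s

0.006047 kg/s


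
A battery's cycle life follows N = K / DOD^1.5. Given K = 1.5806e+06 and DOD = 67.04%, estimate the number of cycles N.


DOD^1.5 = 548.91
N = K / DOD^1.5 = 1.5806e+06 / 548.91 = 2880

2880 cycles


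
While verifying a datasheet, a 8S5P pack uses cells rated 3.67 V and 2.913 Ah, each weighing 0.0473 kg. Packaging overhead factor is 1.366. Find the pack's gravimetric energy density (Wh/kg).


Step 1: V_pack = 8 * 3.67 = 29.36 V
Step 2: C_pack = 5 * 2.913 = 14.565 Ah
Step 3: E_pack = V_pack * C_pack = 29.36 * 14.565 = 427.63 Wh
Step 4: m_pack = 8 * 5 * 0.0473 * 1.366 = 2.5845 kg
Step 5: ED = E_pack / m_pack = 427.63 / 2.5845 = 165.5 Wh/kg

165.5 Wh/kg


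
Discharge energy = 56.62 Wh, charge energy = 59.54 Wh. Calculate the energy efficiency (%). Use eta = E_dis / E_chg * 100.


eta_e = E_dis / E_chg * 100 = 56.62 / 59.54 * 100 = 95.10%

95.10%


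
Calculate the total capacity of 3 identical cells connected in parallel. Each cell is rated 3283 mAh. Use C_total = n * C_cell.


Convert: C_cell = 3283 mAh = 3.283 Ah
C_total = 3 * 3.283 = 9.849 Ah

9.849 Ah


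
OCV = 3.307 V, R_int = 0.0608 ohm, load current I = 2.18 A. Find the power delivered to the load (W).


Step 1: V_terminal = OCV - I*R = 3.307 - 2.18 * 0.0608 = 3.1745 V
Step 2: P_out = V_terminal * I = 3.1745 * 2.18 = 6.920 W

6.920 W


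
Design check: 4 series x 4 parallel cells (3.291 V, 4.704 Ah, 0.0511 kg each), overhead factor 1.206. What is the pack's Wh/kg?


Step 1: V_pack = 4 * 3.291 = 13.164 V
Step 2: C_pack = 4 * 4.704 = 18.816 Ah
Step 3: E_pack = V_pack * C_pack = 13.164 * 18.816 = 247.69 Wh
Step 4: m_pack = 4 * 4 * 0.0511 * 1.206 = 0.98603 kg
Step 5: ED = E_pack / m_pack = 247.69 / 0.98603 = 251.2 Wh/kg

251.2 Wh/kg


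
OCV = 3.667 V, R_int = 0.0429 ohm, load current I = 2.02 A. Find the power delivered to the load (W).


Step 1: V_terminal = OCV - I*R = 3.667 - 2.02 * 0.0429 = 3.5803 V
Step 2: P_out = V_terminal * I = 3.5803 * 2.02 = 7.232 W

7.232 W


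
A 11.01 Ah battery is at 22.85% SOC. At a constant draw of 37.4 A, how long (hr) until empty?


Step 1: remaining = SOC/100 * C_total = 22.85/100 * 11.01 = 2.5158 Ah
Step 2: t = remaining / I = 2.5158 / 37.4 = 0.06727 hr

0.06727 hr


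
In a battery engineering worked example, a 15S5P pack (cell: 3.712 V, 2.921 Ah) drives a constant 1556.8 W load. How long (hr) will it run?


Step 1: E_pack = Ns * V_cell * Np * C_cell = 15 * 3.712 * 5 * 2.921 = 813.21 Wh
Step 2: t = E_pack / P = 813.21 / 1556.8 = 0.5224 hr

0.5224 hr


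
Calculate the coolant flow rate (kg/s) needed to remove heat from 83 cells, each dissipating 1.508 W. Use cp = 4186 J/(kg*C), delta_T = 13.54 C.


Q_total = 83 * 1.508 = 125.16 W
m_dot = Q_total / (cp * dT) = 125.16 / (4186 * 13.54) = 0.002208 kg/s

0.002208 kg/s


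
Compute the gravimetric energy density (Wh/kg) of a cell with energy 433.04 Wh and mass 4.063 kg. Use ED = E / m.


Specific energy = 433.04 Wh / 4.063 kg = 106.6 Wh/kg

106.6 Wh/kg


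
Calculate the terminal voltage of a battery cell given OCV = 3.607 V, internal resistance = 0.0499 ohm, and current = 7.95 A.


IR drop = 7.95 * 0.0499 = 0.39671 V
V = 3.607 - 0.39671 = 3.210 V

3.210 V


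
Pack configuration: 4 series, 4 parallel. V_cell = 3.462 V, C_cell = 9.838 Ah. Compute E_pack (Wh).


V_pack = 4 * 3.462 = 13.848 V
C_pack = 4 * 9.838 = 39.352 Ah
E = V_pack * C_pack = 13.848 * 39.352 = 544.9 Wh

544.9 Wh


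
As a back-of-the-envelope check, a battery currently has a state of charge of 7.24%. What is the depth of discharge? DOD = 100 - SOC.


Complement of SOC: DOD = 100% - 7.24% = 92.76%

92.76%


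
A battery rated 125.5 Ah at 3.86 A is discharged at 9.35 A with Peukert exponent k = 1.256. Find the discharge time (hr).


Step 1: t_rated = C / I_rated = 125.5 / 3.86 = 32.513 hr
Step 2: ratio = 3.86 / 9.35 = 0.41283
Step 3: ratio^k = 0.41283^1.256 = 0.32916
Step 4: t = t_rated * ratio^k = 32.513 * 0.32916 = 10.70 hr

10.70 hr


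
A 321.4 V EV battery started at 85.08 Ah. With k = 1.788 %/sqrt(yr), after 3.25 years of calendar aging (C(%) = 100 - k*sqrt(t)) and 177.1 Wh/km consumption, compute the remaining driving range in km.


Step 1: capacity retention = 100 - 1.788 * sqrt(3.25) = 100 - 1.788 * 1.8028 = 96.777%
Step 2: C_now = 85.08 * 96.777/100 = 82.338 Ah
Step 3: E_pack = V * C_now = 321.4 * 82.338 = 26463 Wh
Step 4: range = E_pack / consumption = 26463 / 177.1 = 149.4 km

149.4 km


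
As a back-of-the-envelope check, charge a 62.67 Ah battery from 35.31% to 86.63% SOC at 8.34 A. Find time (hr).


delta_Ah = 62.67 * (86.63 - 35.31) / 100 = 32.162 Ah
t = delta_Ah / I = 32.162 / 8.34 = 3.856 hr

3.856 hr


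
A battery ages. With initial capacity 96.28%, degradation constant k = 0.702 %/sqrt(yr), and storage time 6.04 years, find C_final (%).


sqrt(t) = sqrt(6.04) = 2.4576
C_final = 96.28 - 0.702 * 2.4576 = 94.55%

94.55%


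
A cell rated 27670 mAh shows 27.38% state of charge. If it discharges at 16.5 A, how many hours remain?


Convert: C_total = 27670 mAh = 27.67 Ah
Step 1: remaining = SOC/100 * C_total = 27.38/100 * 27.67 = 7.576 Ah
Step 2: t = remaining / I = 7.576 / 16.5 = 0.4592 hr

0.4592 hr


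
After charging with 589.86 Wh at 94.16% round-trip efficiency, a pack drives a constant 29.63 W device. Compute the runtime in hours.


Step 1: E_discharge = eta/100 * E_charge = 94.16/100 * 589.86 = 555.41 Wh
Step 2: t = E_discharge / P = 555.41 / 29.63 = 18.74 hr

18.74 hr


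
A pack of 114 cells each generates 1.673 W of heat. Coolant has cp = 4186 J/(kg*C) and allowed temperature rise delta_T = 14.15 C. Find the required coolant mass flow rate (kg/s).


Step 1: Total heat Q = 114 * 1.673 W = 190.72 W
Step 2: denom = cp * dT = 4186 * 14.15 = 59232
Step 3: m_dot = 190.72 / 59232 = 0.003220 kg/s

0.003220 kg/s


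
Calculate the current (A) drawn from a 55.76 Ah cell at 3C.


I = C_rate * capacity = 3 * 55.76 = 167.28 A

167.28 A


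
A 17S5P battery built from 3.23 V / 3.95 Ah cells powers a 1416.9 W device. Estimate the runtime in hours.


Step 1: E_pack = Ns * V_cell * Np * C_cell = 17 * 3.23 * 5 * 3.95 = 1084.5 Wh
Step 2: t = E_pack / P = 1084.5 / 1416.9 = 0.7654 hr

0.7654 hr


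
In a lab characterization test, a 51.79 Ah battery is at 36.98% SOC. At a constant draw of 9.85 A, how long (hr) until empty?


Step 1: remaining = SOC/100 * C_total = 36.98/100 * 51.79 = 19.152 Ah
Step 2: t = remaining / I = 19.152 / 9.85 = 1.944 hr

1.944 hr


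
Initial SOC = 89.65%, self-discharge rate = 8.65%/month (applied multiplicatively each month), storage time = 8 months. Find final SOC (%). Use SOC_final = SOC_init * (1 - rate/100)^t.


Monthly retention factor = 1 - 8.65/100 = 0.9135
Over 8 months: factor^8 = 0.48492
SOC_final = 89.65 * 0.48492 = 43.47%

43.47%


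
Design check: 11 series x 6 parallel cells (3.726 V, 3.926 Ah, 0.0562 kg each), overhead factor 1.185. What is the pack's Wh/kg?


Step 1: V_pack = 11 * 3.726 = 40.986 V
Step 2: C_pack = 6 * 3.926 = 23.556 Ah
Step 3: E_pack = V_pack * C_pack = 40.986 * 23.556 = 965.47 Wh
Step 4: m_pack = 11 * 6 * 0.0562 * 1.185 = 4.3954 kg
Step 5: ED = E_pack / m_pack = 965.47 / 4.3954 = 219.7 Wh/kg

219.7 Wh/kg


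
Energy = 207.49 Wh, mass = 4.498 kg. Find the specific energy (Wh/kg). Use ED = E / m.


ED = E / m = 207.49 / 4.498 = 46.13 Wh/kg

46.13 Wh/kg


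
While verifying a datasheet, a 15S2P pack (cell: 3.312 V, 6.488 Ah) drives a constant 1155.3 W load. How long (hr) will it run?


Step 1: E_pack = Ns * V_cell * Np * C_cell = 15 * 3.312 * 2 * 6.488 = 644.65 Wh
Step 2: t = E_pack / P = 644.65 / 1155.3 = 0.5580 hr

0.5580 hr


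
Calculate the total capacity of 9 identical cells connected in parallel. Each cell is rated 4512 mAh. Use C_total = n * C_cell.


Convert: C_cell = 4512 mAh = 4.512 Ah
C_total = 9 * 4.512 = 40.608 Ah

40.608 Ah


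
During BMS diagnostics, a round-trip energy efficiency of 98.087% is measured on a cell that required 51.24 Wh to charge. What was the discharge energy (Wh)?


E_dis = eta/100 * E_chg = 98.087/100 * 51.24 = 50.26 Wh

50.26 Wh


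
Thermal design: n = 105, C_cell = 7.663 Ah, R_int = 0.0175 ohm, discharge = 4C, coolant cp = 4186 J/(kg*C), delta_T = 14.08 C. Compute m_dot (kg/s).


Step 1: I = 4 * 7.663 = 30.652 A
Step 2: Q_cell = I^2 * R = 30.652^2 * 0.0175 = 16.442 W
Step 3: Q_total = 105 * 16.442 = 1726.4 W
Step 4: m_dot = Q_total / (cp * dT) = 1726.4 / (4186 * 14.08) = 0.02929 kg/s

0.02929 kg/s


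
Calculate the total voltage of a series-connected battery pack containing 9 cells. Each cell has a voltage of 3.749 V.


With 9 cells in series at 3.749 V each, V_pack = 33.741 V

33.741 V


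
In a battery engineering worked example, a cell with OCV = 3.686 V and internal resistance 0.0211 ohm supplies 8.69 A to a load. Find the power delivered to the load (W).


Step 1: V_terminal = OCV - I*R = 3.686 - 8.69 * 0.0211 = 3.5026 V
Step 2: P_out = V_terminal * I = 3.5026 * 8.69 = 30.44 W

30.44 W


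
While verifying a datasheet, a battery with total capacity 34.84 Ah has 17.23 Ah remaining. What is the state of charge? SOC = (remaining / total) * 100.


SOC% = 17.23 / 34.84 * 100 = 49.45%

49.45%


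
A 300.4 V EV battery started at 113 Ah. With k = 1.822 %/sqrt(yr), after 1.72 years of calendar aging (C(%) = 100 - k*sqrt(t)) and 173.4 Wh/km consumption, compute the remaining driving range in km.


Step 1: capacity retention = 100 - 1.822 * sqrt(1.72) = 100 - 1.822 * 1.3115 = 97.61%
Step 2: C_now = 113 * 97.61/100 = 110.3 Ah
Step 3: E_pack = V * C_now = 300.4 * 110.3 = 33134 Wh
Step 4: range = E_pack / consumption = 33134 / 173.4 = 191.1 km

191.1 km


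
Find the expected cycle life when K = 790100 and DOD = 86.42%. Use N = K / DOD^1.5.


Step 1: DOD^1.5 = 86.42^1.5 = 803.38
Step 2: N = 790100 / 803.38 = 983.5 cycles

983.5 cycles


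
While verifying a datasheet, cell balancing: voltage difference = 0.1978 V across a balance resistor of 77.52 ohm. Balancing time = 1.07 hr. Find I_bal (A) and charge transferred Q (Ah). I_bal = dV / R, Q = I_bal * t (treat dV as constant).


First, Ohm's law: I_bal = 0.1978 V / 77.52 ohm = 0.0025516 A
Then Q = I * t = 0.0025516 A * 1.07 hr = 0.002730 Ah

I=0.0025516 A, Q=0.002730 Ah


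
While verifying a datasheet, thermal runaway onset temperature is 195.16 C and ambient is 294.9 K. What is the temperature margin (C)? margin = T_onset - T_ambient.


Convert: T_ambient = 294.9 K = 21.75 C
margin = 195.16 - 21.75 = 173.41 C

173.41 C


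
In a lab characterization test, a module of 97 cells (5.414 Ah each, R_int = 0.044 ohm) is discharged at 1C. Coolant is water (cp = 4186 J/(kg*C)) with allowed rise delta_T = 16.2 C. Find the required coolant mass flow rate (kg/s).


Step 1: I = 1 * 5.414 = 5.414 A
Step 2: Q_cell = I^2 * R = 5.414^2 * 0.044 = 1.2897 W
Step 3: Q_total = 97 * 1.2897 = 125.1 W
Step 4: m_dot = Q_total / (cp * dT) = 125.1 / (4186 * 16.2) = 0.001845 kg/s

0.001845 kg/s


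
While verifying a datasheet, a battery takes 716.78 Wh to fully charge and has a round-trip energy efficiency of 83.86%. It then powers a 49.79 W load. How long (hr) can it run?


Step 1: E_discharge = eta/100 * E_charge = 83.86/100 * 716.78 = 601.09 Wh
Step 2: t = E_discharge / P = 601.09 / 49.79 = 12.07 hr

12.07 hr


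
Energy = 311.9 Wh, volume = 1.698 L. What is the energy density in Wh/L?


Volumetric ED = 311.9 Wh / 1.698 L = 183.7 Wh/L

183.7 Wh/L


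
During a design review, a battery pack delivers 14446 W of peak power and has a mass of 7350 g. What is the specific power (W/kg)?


Convert: m = 7350 g = 7.35 kg
SP = P / m = 14446 / 7.35 = 1965 W/kg

1965 W/kg


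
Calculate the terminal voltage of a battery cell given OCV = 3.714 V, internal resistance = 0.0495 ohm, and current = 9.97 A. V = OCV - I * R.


V = OCV - I*R = 3.714 - 9.97 * 0.0495 = 3.220 V

3.220 V


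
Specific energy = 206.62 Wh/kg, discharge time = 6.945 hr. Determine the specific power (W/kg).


Specific power = 206.62 Wh/kg / 6.945 hr = 29.75 W/kg

29.75 W/kg


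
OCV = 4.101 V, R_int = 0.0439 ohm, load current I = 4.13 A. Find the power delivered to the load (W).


Step 1: V_terminal = OCV - I*R = 4.101 - 4.13 * 0.0439 = 3.9197 V
Step 2: P_out = V_terminal * I = 3.9197 * 4.13 = 16.19 W

16.19 W


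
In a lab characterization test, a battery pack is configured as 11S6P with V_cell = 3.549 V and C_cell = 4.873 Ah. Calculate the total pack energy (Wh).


V_pack = 11 * 3.549 = 39.039 V
C_pack = 6 * 4.873 = 29.238 Ah
E = V_pack * C_pack = 39.039 * 29.238 = 1141 Wh

1141 Wh


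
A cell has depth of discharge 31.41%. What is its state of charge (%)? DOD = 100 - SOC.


SOC = 100 - DOD = 100 - 31.41 = 68.59%

68.59%


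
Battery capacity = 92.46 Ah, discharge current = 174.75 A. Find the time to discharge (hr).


t = capacity / current = 92.46 / 174.75 = 0.5291 hr

0.5291 hr


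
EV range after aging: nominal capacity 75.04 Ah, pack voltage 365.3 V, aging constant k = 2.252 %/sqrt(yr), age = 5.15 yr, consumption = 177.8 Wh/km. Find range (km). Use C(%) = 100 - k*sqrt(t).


Step 1: capacity retention = 100 - 2.252 * sqrt(5.15) = 100 - 2.252 * 2.2694 = 94.889%
Step 2: C_now = 75.04 * 94.889/100 = 71.205 Ah
Step 3: E_pack = V * C_now = 365.3 * 71.205 = 26011 Wh
Step 4: range = E_pack / consumption = 26011 / 177.8 = 146.3 km

146.3 km


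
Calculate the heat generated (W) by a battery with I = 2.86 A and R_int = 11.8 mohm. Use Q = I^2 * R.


Convert: R = 11.8 mohm = 0.0118 ohm
Q = I^2 * R = 2.86^2 * 0.0118 = 0.09652 W

0.09652 W


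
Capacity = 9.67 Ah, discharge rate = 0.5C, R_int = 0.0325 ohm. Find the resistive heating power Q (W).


Step 1: I = C_rate * capacity = 0.5 * 9.67 = 4.835 A
Step 2: Q = I^2 * R = 4.835^2 * 0.0325 = 23.377 * 0.0325 = 0.7598 W

0.7598 W


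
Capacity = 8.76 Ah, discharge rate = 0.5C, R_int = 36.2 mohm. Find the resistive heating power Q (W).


Convert: R = 36.2 mohm = 0.0362 ohm
Step 1: I = C_rate * capacity = 0.5 * 8.76 = 4.38 A
Step 2: Q = I^2 * R = 4.38^2 * 0.0362 = 19.184 * 0.0362 = 0.6945 W

0.6945 W


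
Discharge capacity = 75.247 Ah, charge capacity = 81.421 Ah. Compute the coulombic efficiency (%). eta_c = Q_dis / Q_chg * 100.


eta_c = Q_dis / Q_chg * 100 = 75.247 / 81.421 * 100 = 92.42%

92.42%


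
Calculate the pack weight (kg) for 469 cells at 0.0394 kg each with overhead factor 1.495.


Cell mass sum = 469 * 0.0394 = 18.479 kg
With overhead 1.495: m_pack = 18.479 * 1.495 = 27.63 kg

27.63 kg


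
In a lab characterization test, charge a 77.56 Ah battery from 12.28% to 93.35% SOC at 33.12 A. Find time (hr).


Step 1: dSOC = 93.35% - 12.28% = 81.07%
Step 2: delta_Ah = 77.56 * 81.07 / 100 = 62.878 Ah
Step 3: t = 62.878 / 33.12 = 1.898 hr

1.898 hr


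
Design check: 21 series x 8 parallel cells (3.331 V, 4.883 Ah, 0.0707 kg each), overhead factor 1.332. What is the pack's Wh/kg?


Step 1: V_pack = 21 * 3.331 = 69.951 V
Step 2: C_pack = 8 * 4.883 = 39.064 Ah
Step 3: E_pack = V_pack * C_pack = 69.951 * 39.064 = 2732.6 Wh
Step 4: m_pack = 21 * 8 * 0.0707 * 1.332 = 15.821 kg
Step 5: ED = E_pack / m_pack = 2732.6 / 15.821 = 172.7 Wh/kg

172.7 Wh/kg


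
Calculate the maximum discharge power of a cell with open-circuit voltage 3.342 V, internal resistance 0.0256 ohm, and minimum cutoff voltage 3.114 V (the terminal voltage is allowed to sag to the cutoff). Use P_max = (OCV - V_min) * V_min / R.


P_max = (OCV - V_min) * V_min / R = (3.342 - 3.114) * 3.114 / 0.0256 = 0.228 * 3.114 / 0.0256 = 27.73 W

27.73 W


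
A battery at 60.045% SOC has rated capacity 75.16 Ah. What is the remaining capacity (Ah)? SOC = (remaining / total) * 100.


remaining = SOC / 100 * total = 60.045 / 100 * 75.16 = 45.13 Ah

45.13 Ah


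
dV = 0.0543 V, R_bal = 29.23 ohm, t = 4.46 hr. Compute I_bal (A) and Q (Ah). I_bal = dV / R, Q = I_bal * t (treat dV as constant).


I_bal = dV / R = 0.0543 / 29.23 = 0.0018577 A
Q = I_bal * t = 0.0018577 * 4.46 = 0.008285 Ah

I=0.0018577 A, Q=0.008285 Ah


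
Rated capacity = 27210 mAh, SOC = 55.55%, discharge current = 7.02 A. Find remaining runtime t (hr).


Convert: C_total = 27210 mAh = 27.21 Ah
Step 1: remaining = SOC/100 * C_total = 55.55/100 * 27.21 = 15.115 Ah
Step 2: t = remaining / I = 15.115 / 7.02 = 2.153 hr

2.153 hr


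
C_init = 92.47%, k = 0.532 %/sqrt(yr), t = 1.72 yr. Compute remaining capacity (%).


Step 1: sqrt(1.72 yr) = 1.3115
Step 2: drop = 0.532 * 1.3115 = 0.69772
Step 3: C_final = 92.47 - 0.69772 = 91.77%

91.77%


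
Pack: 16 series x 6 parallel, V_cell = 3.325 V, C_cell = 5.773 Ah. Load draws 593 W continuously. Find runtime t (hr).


Step 1: E_pack = Ns * V_cell * Np * C_cell = 16 * 3.325 * 6 * 5.773 = 1842.7 Wh
Step 2: t = E_pack / P = 1842.7 / 593 = 3.107 hr

3.107 hr


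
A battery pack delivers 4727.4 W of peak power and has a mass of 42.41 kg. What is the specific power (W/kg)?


Specific power = 4727.4 W / 42.41 kg = 111.5 W/kg

111.5 W/kg


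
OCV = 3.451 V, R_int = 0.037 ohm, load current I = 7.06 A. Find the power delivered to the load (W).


Step 1: V_terminal = OCV - I*R = 3.451 - 7.06 * 0.037 = 3.1898 V
Step 2: P_out = V_terminal * I = 3.1898 * 7.06 = 22.52 W

22.52 W


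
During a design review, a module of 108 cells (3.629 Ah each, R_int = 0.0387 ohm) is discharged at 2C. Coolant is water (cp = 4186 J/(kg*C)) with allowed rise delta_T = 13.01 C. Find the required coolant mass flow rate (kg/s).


Step 1: I = 2 * 3.629 = 7.258 A
Step 2: Q_cell = I^2 * R = 7.258^2 * 0.0387 = 2.0387 W
Step 3: Q_total = 108 * 2.0387 = 220.18 W
Step 4: m_dot = Q_total / (cp * dT) = 220.18 / (4186 * 13.01) = 0.004043 kg/s

0.004043 kg/s


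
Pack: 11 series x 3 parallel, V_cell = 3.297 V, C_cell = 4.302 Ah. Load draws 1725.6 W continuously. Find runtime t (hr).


Step 1: E_pack = Ns * V_cell * Np * C_cell = 11 * 3.297 * 3 * 4.302 = 468.06 Wh
Step 2: t = E_pack / P = 468.06 / 1725.6 = 0.2712 hr

0.2712 hr


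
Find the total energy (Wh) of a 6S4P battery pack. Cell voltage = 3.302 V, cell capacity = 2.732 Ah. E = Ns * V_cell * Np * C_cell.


V_pack = 6 * 3.302 = 19.812 V
C_pack = 4 * 2.732 = 10.928 Ah
E = V_pack * C_pack = 19.812 * 10.928 = 216.5 Wh

216.5 Wh


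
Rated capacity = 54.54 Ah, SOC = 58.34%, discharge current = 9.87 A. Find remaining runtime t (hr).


Step 1: remaining = SOC/100 * C_total = 58.34/100 * 54.54 = 31.819 Ah
Step 2: t = remaining / I = 31.819 / 9.87 = 3.224 hr

3.224 hr


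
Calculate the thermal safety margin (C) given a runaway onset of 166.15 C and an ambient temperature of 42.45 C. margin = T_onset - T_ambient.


margin = T_onset - T_ambient = 166.15 - 42.45 = 123.7 C

123.7 C


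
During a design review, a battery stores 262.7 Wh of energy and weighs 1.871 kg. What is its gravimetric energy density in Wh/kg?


ED = E / m = 262.7 / 1.871 = 140.4 Wh/kg

140.4 Wh/kg


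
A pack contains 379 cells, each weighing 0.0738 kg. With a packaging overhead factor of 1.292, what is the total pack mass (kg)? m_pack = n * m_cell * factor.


m_pack = n * m_cell * overhead = 379 * 0.0738 * 1.292 = 36.14 kg

36.14 kg


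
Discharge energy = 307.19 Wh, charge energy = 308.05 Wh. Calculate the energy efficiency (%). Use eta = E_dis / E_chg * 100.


Round-trip efficiency = 307.19/308.05 * 100% = 99.72%

99.72%


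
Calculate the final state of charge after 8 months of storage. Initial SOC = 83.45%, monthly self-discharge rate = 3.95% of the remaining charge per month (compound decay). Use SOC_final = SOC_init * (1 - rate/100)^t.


decay = (1 - 3.95/100)^8 = 0.7244
SOC_final = 83.45 * 0.7244 = 60.45%

60.45%


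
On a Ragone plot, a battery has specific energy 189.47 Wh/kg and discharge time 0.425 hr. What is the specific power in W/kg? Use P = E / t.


P_specific = E / t = 189.47 / 0.425 = 445.8 W/kg

445.8 W/kg


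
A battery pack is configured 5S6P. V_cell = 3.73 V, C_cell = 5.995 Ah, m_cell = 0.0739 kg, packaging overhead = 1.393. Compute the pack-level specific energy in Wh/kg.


Step 1: V_pack = 5 * 3.73 = 18.65 V
Step 2: C_pack = 6 * 5.995 = 35.97 Ah
Step 3: E_pack = V_pack * C_pack = 18.65 * 35.97 = 670.84 Wh
Step 4: m_pack = 5 * 6 * 0.0739 * 1.393 = 3.0883 kg
Step 5: ED = E_pack / m_pack = 670.84 / 3.0883 = 217.2 Wh/kg

217.2 Wh/kg


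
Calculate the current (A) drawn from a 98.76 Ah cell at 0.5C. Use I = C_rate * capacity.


At 0.5C: I = 0.5 * 98.76 Ah = 49.38 A

49.38 A


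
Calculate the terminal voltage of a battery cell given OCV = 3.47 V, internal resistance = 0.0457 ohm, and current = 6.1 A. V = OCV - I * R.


V = OCV - I*R = 3.47 - 6.1 * 0.0457 = 3.191 V

3.191 V


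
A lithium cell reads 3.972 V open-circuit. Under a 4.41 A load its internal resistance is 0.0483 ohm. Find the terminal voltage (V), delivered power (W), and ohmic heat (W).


Step 1: V_terminal = OCV - I*R = 3.972 - 4.41 * 0.0483 = 3.759 V
Step 2: P_out = V_terminal * I = 3.759 * 4.41 = 16.58 W
Step 3: Q = I^2 * R = 4.41^2 * 0.0483 = 0.9393 W

V=3.759 V, P=16.58 W, Q=0.9393 W


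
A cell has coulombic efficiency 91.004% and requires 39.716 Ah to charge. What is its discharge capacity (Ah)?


Q_dis = eta/100 * Q_chg = 91.004/100 * 39.716 = 36.14 Ah

36.14 Ah


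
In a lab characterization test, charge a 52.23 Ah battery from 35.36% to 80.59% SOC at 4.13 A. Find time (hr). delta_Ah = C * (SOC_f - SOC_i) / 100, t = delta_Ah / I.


delta_Ah = 52.23 * (80.59 - 35.36) / 100 = 23.624 Ah
t = delta_Ah / I = 23.624 / 4.13 = 5.720 hr

5.720 hr


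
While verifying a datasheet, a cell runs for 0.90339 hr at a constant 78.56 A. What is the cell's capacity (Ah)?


C = I * t = 78.56 * 0.90339 = 70.97 Ah

70.97 Ah


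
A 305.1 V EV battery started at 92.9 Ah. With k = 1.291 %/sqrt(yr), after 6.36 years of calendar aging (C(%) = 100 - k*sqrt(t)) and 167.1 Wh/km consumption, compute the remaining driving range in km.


Step 1: capacity retention = 100 - 1.291 * sqrt(6.36) = 100 - 1.291 * 2.5219 = 96.744%
Step 2: C_now = 92.9 * 96.744/100 = 89.875 Ah
Step 3: E_pack = V * C_now = 305.1 * 89.875 = 27421 Wh
Step 4: range = E_pack / consumption = 27421 / 167.1 = 164.1 km

164.1 km


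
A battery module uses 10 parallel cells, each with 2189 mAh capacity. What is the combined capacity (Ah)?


Convert: C_cell = 2189 mAh = 2.189 Ah
C_total = 10 * 2.189 = 21.89 Ah

21.89 Ah


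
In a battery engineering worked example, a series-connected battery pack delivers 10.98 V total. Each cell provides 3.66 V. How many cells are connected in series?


Rearranging: n = V_pack / V_cell = 10.98 / 3.66 = 3 cells

3


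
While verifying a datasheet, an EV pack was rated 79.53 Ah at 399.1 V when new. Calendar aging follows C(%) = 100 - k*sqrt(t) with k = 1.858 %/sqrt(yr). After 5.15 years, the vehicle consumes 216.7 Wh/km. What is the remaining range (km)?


Step 1: capacity retention = 100 - 1.858 * sqrt(5.15) = 100 - 1.858 * 2.2694 = 95.783%
Step 2: C_now = 79.53 * 95.783/100 = 76.176 Ah
Step 3: E_pack = V * C_now = 399.1 * 76.176 = 30402 Wh
Step 4: range = E_pack / consumption = 30402 / 216.7 = 140.3 km

140.3 km


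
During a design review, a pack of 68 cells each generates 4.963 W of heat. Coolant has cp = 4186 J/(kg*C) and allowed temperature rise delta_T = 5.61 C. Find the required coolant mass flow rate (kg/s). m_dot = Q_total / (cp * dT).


Step 1: Total heat Q = 68 * 4.963 W = 337.48 W
Step 2: denom = cp * dT = 4186 * 5.61 = 23483
Step 3: m_dot = 337.48 / 23483 = 0.01437 kg/s

0.01437 kg/s


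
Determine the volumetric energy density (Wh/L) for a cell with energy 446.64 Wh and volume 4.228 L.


ED = E / V = 446.64 / 4.228 = 105.6 Wh/L

105.6 Wh/L


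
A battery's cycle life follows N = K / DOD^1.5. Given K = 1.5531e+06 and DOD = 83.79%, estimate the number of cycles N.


Step 1: DOD^1.5 = 83.79^1.5 = 766.99
Step 2: N = 1.5531e+06 / 766.99 = 2025 cycles

2025 cycles


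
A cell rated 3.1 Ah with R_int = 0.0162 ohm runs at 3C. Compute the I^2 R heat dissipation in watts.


Step 1: I = C_rate * capacity = 3 * 3.1 = 9.3 A
Step 2: Q = I^2 * R = 9.3^2 * 0.0162 = 86.49 * 0.0162 = 1.401 W

1.401 W


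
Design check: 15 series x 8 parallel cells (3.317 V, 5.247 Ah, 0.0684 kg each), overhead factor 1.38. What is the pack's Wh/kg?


Step 1: V_pack = 15 * 3.317 = 49.755 V
Step 2: C_pack = 8 * 5.247 = 41.976 Ah
Step 3: E_pack = V_pack * C_pack = 49.755 * 41.976 = 2088.5 Wh
Step 4: m_pack = 15 * 8 * 0.0684 * 1.38 = 11.327 kg
Step 5: ED = E_pack / m_pack = 2088.5 / 11.327 = 184.4 Wh/kg

184.4 Wh/kg


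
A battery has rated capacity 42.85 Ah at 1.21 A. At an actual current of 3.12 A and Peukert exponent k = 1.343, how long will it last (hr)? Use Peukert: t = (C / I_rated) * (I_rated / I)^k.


Step 1: t_rated = C / I_rated = 42.85 / 1.21 = 35.413 hr
Step 2: ratio = 1.21 / 3.12 = 0.38782
Step 3: ratio^k = 0.38782^1.343 = 0.28024
Step 4: t = t_rated * ratio^k = 35.413 * 0.28024 = 9.924 hr

9.924 hr


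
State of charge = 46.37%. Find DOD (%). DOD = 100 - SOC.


Complement of SOC: DOD = 100% - 46.37% = 53.63%

53.63%


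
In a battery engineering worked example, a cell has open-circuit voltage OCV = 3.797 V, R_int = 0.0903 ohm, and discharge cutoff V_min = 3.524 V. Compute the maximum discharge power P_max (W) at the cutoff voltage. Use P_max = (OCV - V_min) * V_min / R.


P_max = (OCV - V_min) * V_min / R = (3.797 - 3.524) * 3.524 / 0.0903 = 0.273 * 3.524 / 0.0903 = 10.65 W

10.65 W


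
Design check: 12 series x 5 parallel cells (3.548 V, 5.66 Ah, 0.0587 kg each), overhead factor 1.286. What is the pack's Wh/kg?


Step 1: V_pack = 12 * 3.548 = 42.576 V
Step 2: C_pack = 5 * 5.66 = 28.3 Ah
Step 3: E_pack = V_pack * C_pack = 42.576 * 28.3 = 1204.9 Wh
Step 4: m_pack = 12 * 5 * 0.0587 * 1.286 = 4.5293 kg
Step 5: ED = E_pack / m_pack = 1204.9 / 4.5293 = 266.0 Wh/kg

266.0 Wh/kg


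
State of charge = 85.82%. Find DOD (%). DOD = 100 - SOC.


Complement of SOC: DOD = 100% - 85.82% = 14.18%

14.18%


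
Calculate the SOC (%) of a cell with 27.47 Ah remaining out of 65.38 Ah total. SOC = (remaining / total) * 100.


SOC = (remaining / total) * 100 = (27.47 / 65.38) * 100 = 42.02%

42.02%


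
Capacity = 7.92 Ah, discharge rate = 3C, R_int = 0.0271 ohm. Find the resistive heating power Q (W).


Step 1: I = C_rate * capacity = 3 * 7.92 = 23.76 A
Step 2: Q = I^2 * R = 23.76^2 * 0.0271 = 564.54 * 0.0271 = 15.30 W

15.30 W


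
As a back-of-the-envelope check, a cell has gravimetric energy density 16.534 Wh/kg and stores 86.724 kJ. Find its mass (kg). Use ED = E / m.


Convert: E = 86.724 kJ = 24.09 Wh
m = E / ED = 24.09 / 16.534 = 1.457 kg

1.457 kg


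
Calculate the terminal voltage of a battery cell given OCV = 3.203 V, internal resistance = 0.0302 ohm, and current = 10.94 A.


V = OCV - I*R = 3.203 - 10.94 * 0.0302 = 2.873 V

2.873 V


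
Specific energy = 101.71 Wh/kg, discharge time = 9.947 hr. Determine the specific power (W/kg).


Specific power = 101.71 Wh/kg / 9.947 hr = 10.23 W/kg

10.23 W/kg


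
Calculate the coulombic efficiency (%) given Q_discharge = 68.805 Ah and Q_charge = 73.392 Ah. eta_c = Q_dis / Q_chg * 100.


Coulombic efficiency = 68.805/73.392 * 100% = 93.75%

93.75%


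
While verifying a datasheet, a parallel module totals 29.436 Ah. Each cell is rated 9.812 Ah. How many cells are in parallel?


n = C_total / C_cell = 29.436 / 9.812 = 3

3


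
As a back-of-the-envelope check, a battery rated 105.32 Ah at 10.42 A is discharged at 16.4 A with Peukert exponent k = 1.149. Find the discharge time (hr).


t_rated = C / I_rated = 105.32 / 10.42 = 10.107 hr
(I_rated/I)^k = (0.63537)^1.149 = 0.59385
t = t_rated * (I_rated/I)^k = 10.107 * 0.59385 = 6.002 hr

6.002 hr


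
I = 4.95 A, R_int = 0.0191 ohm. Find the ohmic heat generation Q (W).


Q = I^2 * R = 4.95^2 * 0.0191 = 0.4680 W

0.4680 W


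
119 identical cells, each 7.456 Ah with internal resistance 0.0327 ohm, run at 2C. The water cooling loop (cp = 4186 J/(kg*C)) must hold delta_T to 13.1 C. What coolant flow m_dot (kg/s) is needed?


Step 1: I = 2 * 7.456 = 14.912 A
Step 2: Q_cell = I^2 * R = 14.912^2 * 0.0327 = 7.2714 W
Step 3: Q_total = 119 * 7.2714 = 865.3 W
Step 4: m_dot = Q_total / (cp * dT) = 865.3 / (4186 * 13.1) = 0.01578 kg/s

0.01578 kg/s


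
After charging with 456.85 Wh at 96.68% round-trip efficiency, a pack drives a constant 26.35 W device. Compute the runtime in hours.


Step 1: E_discharge = eta/100 * E_charge = 96.68/100 * 456.85 = 441.68 Wh
Step 2: t = E_discharge / P = 441.68 / 26.35 = 16.76 hr

16.76 hr


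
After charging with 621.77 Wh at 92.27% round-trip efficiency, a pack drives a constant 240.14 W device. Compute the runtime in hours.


Step 1: E_discharge = eta/100 * E_charge = 92.27/100 * 621.77 = 573.71 Wh
Step 2: t = E_discharge / P = 573.71 / 240.14 = 2.389 hr

2.389 hr


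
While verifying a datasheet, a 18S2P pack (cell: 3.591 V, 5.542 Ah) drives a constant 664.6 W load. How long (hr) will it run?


Step 1: E_pack = Ns * V_cell * Np * C_cell = 18 * 3.591 * 2 * 5.542 = 716.45 Wh
Step 2: t = E_pack / P = 716.45 / 664.6 = 1.078 hr

1.078 hr


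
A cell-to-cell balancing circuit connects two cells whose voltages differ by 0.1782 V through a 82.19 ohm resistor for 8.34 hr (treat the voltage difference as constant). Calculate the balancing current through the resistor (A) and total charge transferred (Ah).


First, Ohm's law: I_bal = 0.1782 V / 82.19 ohm = 0.0021681 A
Then Q = I * t = 0.0021681 A * 8.34 hr = 0.01808 Ah

I=0.0021681 A, Q=0.01808 Ah


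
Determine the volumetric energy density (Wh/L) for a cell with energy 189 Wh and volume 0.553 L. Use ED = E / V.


Volumetric ED = 189 Wh / 0.553 L = 341.8 Wh/L

341.8 Wh/L


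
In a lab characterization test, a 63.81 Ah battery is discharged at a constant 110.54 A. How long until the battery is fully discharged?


t = capacity / current = 63.81 / 110.54 = 0.5773 hr

0.5773 hr


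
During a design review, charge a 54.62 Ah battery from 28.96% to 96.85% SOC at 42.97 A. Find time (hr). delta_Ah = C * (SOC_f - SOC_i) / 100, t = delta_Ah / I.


delta_Ah = 54.62 * (96.85 - 28.96) / 100 = 37.082 Ah
t = delta_Ah / I = 37.082 / 42.97 = 0.8630 hr

0.8630 hr


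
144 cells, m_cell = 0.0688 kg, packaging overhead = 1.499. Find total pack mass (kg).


m_pack = n * m_cell * overhead = 144 * 0.0688 * 1.499 = 14.85 kg

14.85 kg


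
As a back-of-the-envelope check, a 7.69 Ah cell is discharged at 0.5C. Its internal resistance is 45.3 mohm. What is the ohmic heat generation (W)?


Convert: R = 45.3 mohm = 0.0453 ohm
Step 1: I = C_rate * capacity = 0.5 * 7.69 = 3.845 A
Step 2: Q = I^2 * R = 3.845^2 * 0.0453 = 14.784 * 0.0453 = 0.6697 W

0.6697 W


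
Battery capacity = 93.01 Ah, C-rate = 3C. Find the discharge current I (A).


At 3C: I = 3 * 93.01 Ah = 279.03 A

279.03 A


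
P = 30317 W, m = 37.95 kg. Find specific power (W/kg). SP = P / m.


SP = P / m = 30317 / 37.95 = 798.9 W/kg

798.9 W/kg


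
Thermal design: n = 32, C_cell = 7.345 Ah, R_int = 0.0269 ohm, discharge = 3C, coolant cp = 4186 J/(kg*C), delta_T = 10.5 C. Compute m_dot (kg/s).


Step 1: I = 3 * 7.345 = 22.035 A
Step 2: Q_cell = I^2 * R = 22.035^2 * 0.0269 = 13.061 W
Step 3: Q_total = 32 * 13.061 = 417.95 W
Step 4: m_dot = Q_total / (cp * dT) = 417.95 / (4186 * 10.5) = 0.009509 kg/s

0.009509 kg/s
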